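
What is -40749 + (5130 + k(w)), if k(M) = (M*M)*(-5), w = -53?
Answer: -49664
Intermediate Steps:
k(M) = -5*M² (k(M) = M²*(-5) = -5*M²)
-40749 + (5130 + k(w)) = -40749 + (5130 - 5*(-53)²) = -40749 + (5130 - 5*2809) = -40749 + (5130 - 14045) = -40749 - 8915 = -49664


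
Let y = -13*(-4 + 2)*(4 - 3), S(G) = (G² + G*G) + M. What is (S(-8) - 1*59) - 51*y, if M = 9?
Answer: -1248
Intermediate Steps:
S(G) = 9 + 2*G² (S(G) = (G² + G*G) + 9 = (G² + G²) + 9 = 2*G² + 9 = 9 + 2*G²)
y = 26 (y = -(-26) = -13*(-2) = 26)
(S(-8) - 1*59) - 51*y = ((9 + 2*(-8)²) - 1*59) - 51*26 = ((9 + 2*64) - 59) - 1326 = ((9 + 128) - 59) - 1326 = (137 - 59) - 1326 = 78 - 1326 = -1248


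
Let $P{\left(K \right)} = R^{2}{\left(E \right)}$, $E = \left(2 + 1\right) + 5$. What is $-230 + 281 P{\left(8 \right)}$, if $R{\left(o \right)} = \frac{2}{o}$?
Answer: $- \frac{3399}{16} \approx -212.44$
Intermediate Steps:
$E = 8$ ($E = 3 + 5 = 8$)
$P{\left(K \right)} = \frac{1}{16}$ ($P{\left(K \right)} = \left(\frac{2}{8}\right)^{2} = \left(2 \cdot \frac{1}{8}\right)^{2} = \left(\frac{1}{4}\right)^{2} = \frac{1}{16}$)
$-230 + 281 P{\left(8 \right)} = -230 + 281 \cdot \frac{1}{16} = -230 + \frac{281}{16} = - \frac{3399}{16}$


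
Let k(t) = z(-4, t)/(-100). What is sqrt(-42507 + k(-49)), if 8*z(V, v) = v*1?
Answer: I*sqrt(68011102)/40 ≈ 206.17*I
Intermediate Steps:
z(V, v) = v/8 (z(V, v) = (v*1)/8 = v/8)
k(t) = -t/800 (k(t) = (t/8)/(-100) = (t/8)*(-1/100) = -t/800)
sqrt(-42507 + k(-49)) = sqrt(-42507 - 1/800*(-49)) = sqrt(-42507 + 49/800) = sqrt(-34005551/800) = I*sqrt(68011102)/40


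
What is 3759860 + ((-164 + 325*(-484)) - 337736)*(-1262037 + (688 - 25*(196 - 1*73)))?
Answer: 626146524660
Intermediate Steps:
3759860 + ((-164 + 325*(-484)) - 337736)*(-1262037 + (688 - 25*(196 - 1*73))) = 3759860 + ((-164 - 157300) - 337736)*(-1262037 + (688 - 25*(196 - 73))) = 3759860 + (-157464 - 337736)*(-1262037 + (688 - 25*123)) = 3759860 - 495200*(-1262037 + (688 - 3075)) = 3759860 - 495200*(-1262037 - 2387) = 3759860 - 495200*(-1264424) = 3759860 + 626142764800 = 626146524660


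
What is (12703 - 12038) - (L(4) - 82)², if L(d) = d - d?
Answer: -6059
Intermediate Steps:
L(d) = 0
(12703 - 12038) - (L(4) - 82)² = (12703 - 12038) - (0 - 82)² = 665 - 1*(-82)² = 665 - 1*6724 = 665 - 6724 = -6059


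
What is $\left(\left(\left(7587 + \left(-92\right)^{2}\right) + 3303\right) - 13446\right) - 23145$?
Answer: $-17237$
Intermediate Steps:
$\left(\left(\left(7587 + \left(-92\right)^{2}\right) + 3303\right) - 13446\right) - 23145 = \left(\left(\left(7587 + 8464\right) + 3303\right) - 13446\right) - 23145 = \left(\left(16051 + 3303\right) - 13446\right) - 23145 = \left(19354 - 13446\right) - 23145 = 5908 - 23145 = -17237$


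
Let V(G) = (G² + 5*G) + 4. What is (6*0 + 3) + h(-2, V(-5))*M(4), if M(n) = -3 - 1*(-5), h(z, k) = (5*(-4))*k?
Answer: -157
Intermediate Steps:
V(G) = 4 + G² + 5*G
h(z, k) = -20*k
M(n) = 2 (M(n) = -3 + 5 = 2)
(6*0 + 3) + h(-2, V(-5))*M(4) = (6*0 + 3) - 20*(4 + (-5)² + 5*(-5))*2 = (0 + 3) - 20*(4 + 25 - 25)*2 = 3 - 20*4*2 = 3 - 80*2 = 3 - 160 = -157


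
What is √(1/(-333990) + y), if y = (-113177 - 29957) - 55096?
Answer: I*√2456935747084110/111330 ≈ 445.23*I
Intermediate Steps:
y = -198230 (y = -143134 - 55096 = -198230)
√(1/(-333990) + y) = √(1/(-333990) - 198230) = √(-1/333990 - 198230) = √(-66206837701/333990) = I*√2456935747084110/111330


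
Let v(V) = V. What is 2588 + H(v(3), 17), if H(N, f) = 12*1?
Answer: 2600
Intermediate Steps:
H(N, f) = 12
2588 + H(v(3), 17) = 2588 + 12 = 2600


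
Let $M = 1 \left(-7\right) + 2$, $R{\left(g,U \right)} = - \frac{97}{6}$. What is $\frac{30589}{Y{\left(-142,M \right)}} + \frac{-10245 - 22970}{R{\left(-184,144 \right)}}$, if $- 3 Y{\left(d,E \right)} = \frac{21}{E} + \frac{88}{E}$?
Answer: $\frac{66229605}{10573} \approx 6264.0$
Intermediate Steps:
$R{\left(g,U \right)} = - \frac{97}{6}$ ($R{\left(g,U \right)} = \left(-97\right) \frac{1}{6} = - \frac{97}{6}$)
$M = -5$ ($M = -7 + 2 = -5$)
$Y{\left(d,E \right)} = - \frac{109}{3 E}$ ($Y{\left(d,E \right)} = - \frac{\frac{21}{E} + \frac{88}{E}}{3} = - \frac{109 \frac{1}{E}}{3} = - \frac{109}{3 E}$)
$\frac{30589}{Y{\left(-142,M \right)}} + \frac{-10245 - 22970}{R{\left(-184,144 \right)}} = \frac{30589}{\left(- \frac{109}{3}\right) \frac{1}{-5}} + \frac{-10245 - 22970}{- \frac{97}{6}} = \frac{30589}{\left(- \frac{109}{3}\right) \left(- \frac{1}{5}\right)} + \left(-10245 - 22970\right) \left(- \frac{6}{97}\right) = \frac{30589}{\frac{109}{15}} - - \frac{199290}{97} = 30589 \cdot \frac{15}{109} + \frac{199290}{97} = \frac{458835}{109} + \frac{199290}{97} = \frac{66229605}{10573}$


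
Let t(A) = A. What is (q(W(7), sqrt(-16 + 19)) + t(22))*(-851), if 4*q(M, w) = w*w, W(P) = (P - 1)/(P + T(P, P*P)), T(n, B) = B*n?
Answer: -77441/4 ≈ -19360.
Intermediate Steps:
W(P) = (-1 + P)/(P + P**3) (W(P) = (P - 1)/(P + (P*P)*P) = (-1 + P)/(P + P**2*P) = (-1 + P)/(P + P**3))
q(M, w) = w**2/4 (q(M, w) = (w*w)/4 = w**2/4)
(q(W(7), sqrt(-16 + 19)) + t(22))*(-851) = ((sqrt(-16 + 19))**2/4 + 22)*(-851) = ((sqrt(3))**2/4 + 22)*(-851) = ((1/4)*3 + 22)*(-851) = (3/4 + 22)*(-851) = (91/4)*(-851) = -77441/4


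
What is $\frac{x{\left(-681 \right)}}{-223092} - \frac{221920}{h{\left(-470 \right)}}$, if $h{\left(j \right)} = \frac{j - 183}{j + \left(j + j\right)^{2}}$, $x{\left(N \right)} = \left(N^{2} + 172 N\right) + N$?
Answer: $\frac{3643542421848263}{12139923} \approx 3.0013 \cdot 10^{8}$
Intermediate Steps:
$x{\left(N \right)} = N^{2} + 173 N$
$h{\left(j \right)} = \frac{-183 + j}{j + 4 j^{2}}$ ($h{\left(j \right)} = \frac{j - 183}{j + \left(2 j\right)^{2}} = \frac{-183 + j}{j + 4 j^{2}}$)
$\frac{x{\left(-681 \right)}}{-223092} - \frac{221920}{h{\left(-470 \right)}} = \frac{\left(-681\right) \left(173 - 681\right)}{-223092} - \frac{221920}{\frac{1}{-470} \frac{1}{1 + 4 \left(-470\right)} \left(-183 - 470\right)} = \left(-681\right) \left(-508\right) \left(- \frac{1}{223092}\right) - \frac{221920}{\left(- \frac{1}{470}\right) \frac{1}{1 - 1880} \left(-653\right)} = 345948 \left(- \frac{1}{223092}\right) - \frac{221920}{\left(- \frac{1}{470}\right) \frac{1}{-1879} \left(-653\right)} = - \frac{28829}{18591} - \frac{221920}{\left(- \frac{1}{470}\right) \left(- \frac{1}{1879}\right) \left(-653\right)} = - \frac{28829}{18591} - \frac{221920}{- \frac{653}{883130}} = - \frac{28829}{18591} - - \frac{195984209600}{653} = - \frac{28829}{18591} + \frac{195984209600}{653} = \frac{3643542421848263}{12139923}$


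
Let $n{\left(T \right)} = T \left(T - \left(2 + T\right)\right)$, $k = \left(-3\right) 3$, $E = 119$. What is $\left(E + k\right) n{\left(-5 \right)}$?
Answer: $1100$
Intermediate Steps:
$k = -9$
$n{\left(T \right)} = - 2 T$ ($n{\left(T \right)} = T \left(T - \left(2 + T\right)\right) = T \left(-2\right) = - 2 T$)
$\left(E + k\right) n{\left(-5 \right)} = \left(119 - 9\right) \left(\left(-2\right) \left(-5\right)\right) = 110 \cdot 10 = 1100$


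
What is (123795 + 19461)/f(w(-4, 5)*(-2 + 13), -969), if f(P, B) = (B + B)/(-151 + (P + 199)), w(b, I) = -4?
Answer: -95504/323 ≈ -295.68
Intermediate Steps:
f(P, B) = 2*B/(48 + P) (f(P, B) = (2*B)/(-151 + (199 + P)) = (2*B)/(48 + P) = 2*B/(48 + P))
(123795 + 19461)/f(w(-4, 5)*(-2 + 13), -969) = (123795 + 19461)/((2*(-969)/(48 - 4*(-2 + 13)))) = 143256/((2*(-969)/(48 - 4*11))) = 143256/((2*(-969)/(48 - 44))) = 143256/((2*(-969)/4)) = 143256/((2*(-969)*(¼))) = 143256/(-969/2) = 143256*(-2/969) = -95504/323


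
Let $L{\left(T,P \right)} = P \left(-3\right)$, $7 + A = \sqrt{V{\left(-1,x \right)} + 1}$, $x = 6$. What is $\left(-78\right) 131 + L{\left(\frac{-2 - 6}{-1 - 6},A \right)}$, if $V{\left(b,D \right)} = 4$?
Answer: $-10197 - 3 \sqrt{5} \approx -10204.0$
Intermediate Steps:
$A = -7 + \sqrt{5}$ ($A = -7 + \sqrt{4 + 1} = -7 + \sqrt{5} \approx -4.7639$)
$L{\left(T,P \right)} = - 3 P$
$\left(-78\right) 131 + L{\left(\frac{-2 - 6}{-1 - 6},A \right)} = \left(-78\right) 131 - 3 \left(-7 + \sqrt{5}\right) = -10218 + \left(21 - 3 \sqrt{5}\right) = -10197 - 3 \sqrt{5}$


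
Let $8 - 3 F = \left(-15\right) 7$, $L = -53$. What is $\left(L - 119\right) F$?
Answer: $- \frac{19436}{3} \approx -6478.7$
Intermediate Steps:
$F = \frac{113}{3}$ ($F = \frac{8}{3} - \frac{\left(-15\right) 7}{3} = \frac{8}{3} - -35 = \frac{8}{3} + 35 = \frac{113}{3} \approx 37.667$)
$\left(L - 119\right) F = \left(-53 - 119\right) \frac{113}{3} = \left(-172\right) \frac{113}{3} = - \frac{19436}{3}$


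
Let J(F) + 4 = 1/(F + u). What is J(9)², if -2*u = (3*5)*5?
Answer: 52900/3249 ≈ 16.282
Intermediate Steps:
u = -75/2 (u = -3*5*5/2 = -15*5/2 = -½*75 = -75/2 ≈ -37.500)
J(F) = -4 + 1/(-75/2 + F) (J(F) = -4 + 1/(F - 75/2) = -4 + 1/(-75/2 + F))
J(9)² = (2*(151 - 4*9)/(-75 + 2*9))² = (2*(151 - 36)/(-75 + 18))² = (2*115/(-57))² = (2*(-1/57)*115)² = (-230/57)² = 52900/3249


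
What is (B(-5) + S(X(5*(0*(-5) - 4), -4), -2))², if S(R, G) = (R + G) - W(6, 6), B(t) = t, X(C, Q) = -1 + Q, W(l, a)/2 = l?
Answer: 576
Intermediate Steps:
W(l, a) = 2*l
S(R, G) = -12 + G + R (S(R, G) = (R + G) - 2*6 = (G + R) - 1*12 = (G + R) - 12 = -12 + G + R)
(B(-5) + S(X(5*(0*(-5) - 4), -4), -2))² = (-5 + (-12 - 2 + (-1 - 4)))² = (-5 + (-12 - 2 - 5))² = (-5 - 19)² = (-24)² = 576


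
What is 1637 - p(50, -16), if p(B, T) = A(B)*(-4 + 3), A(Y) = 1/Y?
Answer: 81851/50 ≈ 1637.0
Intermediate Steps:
p(B, T) = -1/B (p(B, T) = (-4 + 3)/B = -1/B)
1637 - p(50, -16) = 1637 - (-1)/50 = 1637 - 1*(-1/50) = 1637 + 1/50 = 81851/50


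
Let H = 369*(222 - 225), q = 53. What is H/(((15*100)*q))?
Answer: -369/26500 ≈ -0.013925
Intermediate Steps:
H = -1107 (H = 369*(-3) = -1107)
H/(((15*100)*q)) = -1107/((15*100)*53) = -1107/(1500*53) = -1107/79500 = -1107*1/79500 = -369/26500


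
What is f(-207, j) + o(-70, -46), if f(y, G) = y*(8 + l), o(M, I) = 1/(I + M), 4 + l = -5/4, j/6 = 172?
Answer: -33017/58 ≈ -569.26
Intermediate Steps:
j = 1032 (j = 6*172 = 1032)
l = -21/4 (l = -4 - 5/4 = -21/4 ≈ -5.2500)
f(y, G) = 11*y/4 (f(y, G) = y*(8 - 21/4) = y*(11/4) = 11*y/4)
f(-207, j) + o(-70, -46) = (11/4)*(-207) + 1/(-46 - 70) = -2277/4 + 1/(-116) = -2277/4 - 1/116 = -33017/58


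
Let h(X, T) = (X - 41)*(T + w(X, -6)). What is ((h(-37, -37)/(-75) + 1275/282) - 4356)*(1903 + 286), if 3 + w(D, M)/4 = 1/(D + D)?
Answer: -167588498143/17390 ≈ -9.6371e+6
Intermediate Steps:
w(D, M) = -12 + 2/D (w(D, M) = -12 + 4/(D + D) = -12 + 4/((2*D)) = -12 + 4*(1/(2*D)) = -12 + 2/D)
h(X, T) = (-41 + X)*(-12 + T + 2/X) (h(X, T) = (X - 41)*(T + (-12 + 2/X)) = (-41 + X)*(-12 + T + 2/X))
((h(-37, -37)/(-75) + 1275/282) - 4356)*(1903 + 286) = (((494 - 82/(-37) - 41*(-37) - 12*(-37) - 37*(-37))/(-75) + 1275/282) - 4356)*(1903 + 286) = (((494 - 82*(-1/37) + 1517 + 444 + 1369)*(-1/75) + 1275*(1/282)) - 4356)*2189 = (((494 + 82/37 + 1517 + 444 + 1369)*(-1/75) + 425/94) - 4356)*2189 = (((141570/37)*(-1/75) + 425/94) - 4356)*2189 = ((-9438/185 + 425/94) - 4356)*2189 = (-808547/17390 - 4356)*2189 = -76559387/17390*2189 = -167588498143/17390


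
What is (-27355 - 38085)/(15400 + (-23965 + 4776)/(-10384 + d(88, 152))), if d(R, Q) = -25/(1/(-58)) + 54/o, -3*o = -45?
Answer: -584405376/137547349 ≈ -4.2488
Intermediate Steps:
o = 15 (o = -⅓*(-45) = 15)
d(R, Q) = 7268/5 (d(R, Q) = -25/(1/(-58)) + 54/15 = -25/(-1/58) + 54*(1/15) = -25*(-58) + 18/5 = 1450 + 18/5 = 7268/5)
(-27355 - 38085)/(15400 + (-23965 + 4776)/(-10384 + d(88, 152))) = (-27355 - 38085)/(15400 + (-23965 + 4776)/(-10384 + 7268/5)) = -65440/(15400 - 19189/(-44652/5)) = -65440/(15400 - 19189*(-5/44652)) = -65440/(15400 + 95945/44652) = -65440/687736745/44652 = -65440*44652/687736745 = -584405376/137547349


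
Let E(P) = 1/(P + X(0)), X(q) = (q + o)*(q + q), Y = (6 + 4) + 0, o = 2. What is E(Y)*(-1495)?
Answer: -299/2 ≈ -149.50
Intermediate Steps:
Y = 10 (Y = 10 + 0 = 10)
X(q) = 2*q*(2 + q) (X(q) = (q + 2)*(q + q) = (2 + q)*(2*q) = 2*q*(2 + q))
E(P) = 1/P (E(P) = 1/(P + 2*0*(2 + 0)) = 1/(P + 2*0*2) = 1/(P + 0) = 1/P)
E(Y)*(-1495) = -1495/10 = (⅒)*(-1495) = -299/2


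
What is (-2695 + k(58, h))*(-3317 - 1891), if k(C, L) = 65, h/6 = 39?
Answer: 13697040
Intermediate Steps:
h = 234 (h = 6*39 = 234)
(-2695 + k(58, h))*(-3317 - 1891) = (-2695 + 65)*(-3317 - 1891) = -2630*(-5208) = 13697040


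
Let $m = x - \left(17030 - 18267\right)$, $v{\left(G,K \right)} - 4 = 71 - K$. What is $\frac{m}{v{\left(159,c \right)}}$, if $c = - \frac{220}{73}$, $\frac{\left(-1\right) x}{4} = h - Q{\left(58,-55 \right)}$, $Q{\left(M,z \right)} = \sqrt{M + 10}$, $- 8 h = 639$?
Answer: $\frac{227249}{11390} + \frac{584 \sqrt{17}}{5695} \approx 20.374$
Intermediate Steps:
$h = - \frac{639}{8}$ ($h = \left(- \frac{1}{8}\right) 639 = - \frac{639}{8} \approx -79.875$)
$Q{\left(M,z \right)} = \sqrt{10 + M}$
$x = \frac{639}{2} + 8 \sqrt{17}$ ($x = - 4 \left(- \frac{639}{8} - \sqrt{10 + 58}\right) = - 4 \left(- \frac{639}{8} - \sqrt{68}\right) = - 4 \left(- \frac{639}{8} - 2 \sqrt{17}\right) = \frac{639}{2} + 8 \sqrt{17} \approx 352.48$)
$c = - \frac{220}{73}$ ($c = \left(-220\right) \frac{1}{73} = - \frac{220}{73} \approx -3.0137$)
$v{\left(G,K \right)} = 75 - K$ ($v{\left(G,K \right)} = 4 - \left(-71 + K\right) = 75 - K$)
$m = \frac{3113}{2} + 8 \sqrt{17}$ ($m = \left(\frac{639}{2} + 8 \sqrt{17}\right) - \left(17030 - 18267\right) = \left(\frac{639}{2} + 8 \sqrt{17}\right) - -1237 = \left(\frac{639}{2} + 8 \sqrt{17}\right) + 1237 = \frac{3113}{2} + 8 \sqrt{17} \approx 1589.5$)
$\frac{m}{v{\left(159,c \right)}} = \frac{\frac{3113}{2} + 8 \sqrt{17}}{75 - - \frac{220}{73}} = \frac{\frac{3113}{2} + 8 \sqrt{17}}{75 + \frac{220}{73}} = \frac{\frac{3113}{2} + 8 \sqrt{17}}{\frac{5695}{73}} = \left(\frac{3113}{2} + 8 \sqrt{17}\right) \frac{73}{5695} = \frac{227249}{11390} + \frac{584 \sqrt{17}}{5695}$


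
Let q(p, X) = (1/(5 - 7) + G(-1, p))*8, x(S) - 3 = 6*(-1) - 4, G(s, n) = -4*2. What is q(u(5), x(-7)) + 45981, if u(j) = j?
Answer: 45913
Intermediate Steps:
G(s, n) = -8
x(S) = -7 (x(S) = 3 + (6*(-1) - 4) = 3 + (-6 - 4) = 3 - 10 = -7)
q(p, X) = -68 (q(p, X) = (1/(5 - 7) - 8)*8 = (1/(-2) - 8)*8 = (-½ - 8)*8 = -17/2*8 = -68)
q(u(5), x(-7)) + 45981 = -68 + 45981 = 45913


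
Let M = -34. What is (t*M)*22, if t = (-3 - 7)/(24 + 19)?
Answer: 7480/43 ≈ 173.95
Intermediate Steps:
t = -10/43 ≈ -0.23256
(t*M)*22 = -10/43*(-34)*22 = (340/43)*22 = 7480/43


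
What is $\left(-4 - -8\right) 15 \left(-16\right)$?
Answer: $-960$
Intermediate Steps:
$\left(-4 - -8\right) 15 \left(-16\right) = \left(-4 + 8\right) 15 \left(-16\right) = 4 \cdot 15 \left(-16\right) = 60 \left(-16\right) = -960$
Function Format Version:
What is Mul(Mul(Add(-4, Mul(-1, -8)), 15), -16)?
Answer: -960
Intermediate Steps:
Mul(Mul(Add(-4, Mul(-1, -8)), 15), -16) = Mul(Mul(Add(-4, 8), 15), -16) = Mul(Mul(4, 15), -16) = Mul(60, -16) = -960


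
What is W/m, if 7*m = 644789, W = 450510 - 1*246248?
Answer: 1429834/644789 ≈ 2.2175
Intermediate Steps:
W = 204262 (W = 450510 - 246248 = 204262)
m = 644789/7 (m = (⅐)*644789 = 644789/7 ≈ 92113.)
W/m = 204262/(644789/7) = 204262*(7/644789) = 1429834/644789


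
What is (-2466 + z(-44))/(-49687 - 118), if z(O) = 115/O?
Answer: 15517/313060 ≈ 0.049566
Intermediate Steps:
(-2466 + z(-44))/(-49687 - 118) = (-2466 + 115/(-44))/(-49687 - 118) = (-2466 + 115*(-1/44))/(-49805) = (-2466 - 115/44)*(-1/49805) = -108619/44*(-1/49805) = 15517/313060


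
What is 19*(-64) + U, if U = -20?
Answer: -1236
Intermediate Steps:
19*(-64) + U = 19*(-64) - 20 = -1216 - 20 = -1236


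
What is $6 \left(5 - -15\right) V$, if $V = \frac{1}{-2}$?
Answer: $-60$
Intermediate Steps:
$V = - \frac{1}{2} \approx -0.5$
$6 \left(5 - -15\right) V = 6 \left(5 - -15\right) \left(- \frac{1}{2}\right) = 6 \left(5 + 15\right) \left(- \frac{1}{2}\right) = 6 \cdot 20 \left(- \frac{1}{2}\right) = 120 \left(- \frac{1}{2}\right) = -60$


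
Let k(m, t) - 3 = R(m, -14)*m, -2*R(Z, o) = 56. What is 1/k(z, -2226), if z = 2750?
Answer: -1/76997 ≈ -1.2988e-5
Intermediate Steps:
R(Z, o) = -28 (R(Z, o) = -½*56 = -28)
k(m, t) = 3 - 28*m
1/k(z, -2226) = 1/(3 - 28*2750) = 1/(3 - 77000) = 1/(-76997) = -1/76997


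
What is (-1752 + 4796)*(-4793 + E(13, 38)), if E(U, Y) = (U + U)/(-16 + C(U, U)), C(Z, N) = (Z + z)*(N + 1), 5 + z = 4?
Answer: -277198055/19 ≈ -1.4589e+7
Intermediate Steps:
z = -1 (z = -5 + 4 = -1)
C(Z, N) = (1 + N)*(-1 + Z) (C(Z, N) = (Z - 1)*(N + 1) = (-1 + Z)*(1 + N) = (1 + N)*(-1 + Z))
E(U, Y) = 2*U/(-17 + U²) (E(U, Y) = (U + U)/(-16 + (-1 + U - U + U*U)) = (2*U)/(-16 + (-1 + U - U + U²)) = (2*U)/(-16 + (-1 + U²)) = (2*U)/(-17 + U²) = 2*U/(-17 + U²))
(-1752 + 4796)*(-4793 + E(13, 38)) = (-1752 + 4796)*(-4793 + 2*13/(-17 + 13²)) = 3044*(-4793 + 2*13/(-17 + 169)) = 3044*(-4793 + 2*13/152) = 3044*(-4793 + 2*13*(1/152)) = 3044*(-4793 + 13/76) = 3044*(-364255/76) = -277198055/19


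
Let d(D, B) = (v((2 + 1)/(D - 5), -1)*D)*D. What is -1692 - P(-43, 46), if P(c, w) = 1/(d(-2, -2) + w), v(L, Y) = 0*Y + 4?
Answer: -104905/62 ≈ -1692.0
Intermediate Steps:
v(L, Y) = 4 (v(L, Y) = 0 + 4 = 4)
d(D, B) = 4*D² (d(D, B) = (4*D)*D = 4*D²)
P(c, w) = 1/(16 + w) (P(c, w) = 1/(4*(-2)² + w) = 1/(4*4 + w) = 1/(16 + w))
-1692 - P(-43, 46) = -1692 - 1/(16 + 46) = -1692 - 1/62 = -104905/62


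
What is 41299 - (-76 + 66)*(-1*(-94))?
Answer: 42239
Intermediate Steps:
41299 - (-76 + 66)*(-1*(-94)) = 41299 - (-10)*94 = 41299 - 1*(-940) = 41299 + 940 = 42239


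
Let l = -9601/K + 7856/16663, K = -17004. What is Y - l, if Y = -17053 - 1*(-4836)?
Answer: -3461829659371/283337652 ≈ -12218.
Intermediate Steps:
Y = -12217 (Y = -17053 + 4836 = -12217)
l = 293564887/283337652 (l = -9601/(-17004) + 7856/16663 = -9601*(-1/17004) + 7856*(1/16663) = 9601/17004 + 7856/16663 = 293564887/283337652 ≈ 1.0361)
Y - l = -12217 - 1*293564887/283337652 = -12217 - 293564887/283337652 = -3461829659371/283337652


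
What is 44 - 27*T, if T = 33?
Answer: -847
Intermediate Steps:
44 - 27*T = 44 - 27*33 = 44 - 891 = -847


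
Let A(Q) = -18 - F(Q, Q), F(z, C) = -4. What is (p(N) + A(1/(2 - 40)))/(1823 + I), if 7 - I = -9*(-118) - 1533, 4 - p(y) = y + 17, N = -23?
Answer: -4/2301 ≈ -0.0017384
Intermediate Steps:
A(Q) = -14 (A(Q) = -18 - 1*(-4) = -18 + 4 = -14)
p(y) = -13 - y (p(y) = 4 - (y + 17) = 4 - (17 + y) = 4 + (-17 - y) = -13 - y)
I = 478 (I = 7 - (-9*(-118) - 1533) = 7 - (1062 - 1533) = 7 - 1*(-471) = 7 + 471 = 478)
(p(N) + A(1/(2 - 40)))/(1823 + I) = ((-13 - 1*(-23)) - 14)/(1823 + 478) = ((-13 + 23) - 14)/2301 = (10 - 14)*(1/2301) = -4*1/2301 = -4/2301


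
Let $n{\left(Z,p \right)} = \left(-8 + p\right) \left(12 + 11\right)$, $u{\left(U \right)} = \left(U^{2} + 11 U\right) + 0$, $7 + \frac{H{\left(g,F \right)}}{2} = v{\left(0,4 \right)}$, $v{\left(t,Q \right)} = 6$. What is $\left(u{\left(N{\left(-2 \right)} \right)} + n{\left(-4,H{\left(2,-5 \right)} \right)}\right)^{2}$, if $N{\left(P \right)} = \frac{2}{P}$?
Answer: $57600$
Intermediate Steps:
$H{\left(g,F \right)} = -2$ ($H{\left(g,F \right)} = -14 + 2 \cdot 6 = -14 + 12 = -2$)
$u{\left(U \right)} = U^{2} + 11 U$
$n{\left(Z,p \right)} = -184 + 23 p$ ($n{\left(Z,p \right)} = \left(-8 + p\right) 23 = -184 + 23 p$)
$\left(u{\left(N{\left(-2 \right)} \right)} + n{\left(-4,H{\left(2,-5 \right)} \right)}\right)^{2} = \left(\frac{2}{-2} \left(11 + \frac{2}{-2}\right) + \left(-184 + 23 \left(-2\right)\right)\right)^{2} = \left(2 \left(- \frac{1}{2}\right) \left(11 + 2 \left(- \frac{1}{2}\right)\right) - 230\right)^{2} = \left(- (11 - 1) - 230\right)^{2} = \left(\left(-1\right) 10 - 230\right)^{2} = \left(-10 - 230\right)^{2} = \left(-240\right)^{2} = 57600$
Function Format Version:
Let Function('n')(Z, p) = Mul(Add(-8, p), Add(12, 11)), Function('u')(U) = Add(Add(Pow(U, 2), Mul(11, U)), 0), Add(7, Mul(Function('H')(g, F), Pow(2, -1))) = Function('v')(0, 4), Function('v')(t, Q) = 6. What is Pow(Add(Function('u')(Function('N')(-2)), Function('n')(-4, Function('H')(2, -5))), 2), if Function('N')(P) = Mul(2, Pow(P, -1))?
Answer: 57600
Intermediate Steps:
Function('H')(g, F) = -2 (Function('H')(g, F) = Add(-14, Mul(2, 6)) = Add(-14, 12) = -2)
Function('u')(U) = Add(Pow(U, 2), Mul(11, U))
Function('n')(Z, p) = Add(-184, Mul(23, p)) (Function('n')(Z, p) = Mul(Add(-8, p), 23) = Add(-184, Mul(23, p)))
Pow(Add(Function('u')(Function('N')(-2)), Function('n')(-4, Function('H')(2, -5))), 2) = Pow(Add(Mul(Mul(2, Pow(-2, -1)), Add(11, Mul(2, Pow(-2, -1)))), Add(-184, Mul(23, -2))), 2) = Pow(Add(Mul(Mul(2, Rational(-1, 2)), Add(11, Mul(2, Rational(-1, 2)))), Add(-184, -46)), 2) = Pow(Add(Mul(-1, Add(11, -1)), -230), 2) = Pow(Add(Mul(-1, 10), -230), 2) = Pow(Add(-10, -230), 2) = Pow(-240, 2) = 57600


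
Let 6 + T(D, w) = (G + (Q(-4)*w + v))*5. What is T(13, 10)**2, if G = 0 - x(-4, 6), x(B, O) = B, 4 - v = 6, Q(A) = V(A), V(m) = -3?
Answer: 21316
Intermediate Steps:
Q(A) = -3
v = -2 (v = 4 - 1*6 = 4 - 6 = -2)
G = 4 (G = 0 - 1*(-4) = 0 + 4 = 4)
T(D, w) = 4 - 15*w (T(D, w) = -6 + (4 + (-3*w - 2))*5 = -6 + (4 + (-2 - 3*w))*5 = -6 + (2 - 3*w)*5 = -6 + (10 - 15*w) = 4 - 15*w)
T(13, 10)**2 = (4 - 15*10)**2 = (4 - 150)**2 = (-146)**2 = 21316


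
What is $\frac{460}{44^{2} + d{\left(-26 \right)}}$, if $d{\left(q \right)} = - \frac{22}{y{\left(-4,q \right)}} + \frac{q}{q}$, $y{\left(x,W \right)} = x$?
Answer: $\frac{184}{777} \approx 0.23681$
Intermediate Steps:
$d{\left(q \right)} = \frac{13}{2}$ ($d{\left(q \right)} = - \frac{22}{-4} + \frac{q}{q} = \left(-22\right) \left(- \frac{1}{4}\right) + 1 = \frac{11}{2} + 1 = \frac{13}{2}$)
$\frac{460}{44^{2} + d{\left(-26 \right)}} = \frac{460}{44^{2} + \frac{13}{2}} = \frac{460}{1936 + \frac{13}{2}} = \frac{460}{\frac{3885}{2}} = 460 \cdot \frac{2}{3885} = \frac{184}{777}$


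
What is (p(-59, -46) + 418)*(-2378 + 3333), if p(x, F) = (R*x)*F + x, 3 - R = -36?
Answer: 101425775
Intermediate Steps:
R = 39 (R = 3 - 1*(-36) = 3 + 36 = 39)
p(x, F) = x + 39*F*x (p(x, F) = (39*x)*F + x = 39*F*x + x = x + 39*F*x)
(p(-59, -46) + 418)*(-2378 + 3333) = (-59*(1 + 39*(-46)) + 418)*(-2378 + 3333) = (-59*(1 - 1794) + 418)*955 = (-59*(-1793) + 418)*955 = (105787 + 418)*955 = 106205*955 = 101425775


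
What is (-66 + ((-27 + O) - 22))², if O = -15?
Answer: 16900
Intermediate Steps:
(-66 + ((-27 + O) - 22))² = (-66 + ((-27 - 15) - 22))² = (-66 + (-42 - 22))² = (-66 - 64)² = (-130)² = 16900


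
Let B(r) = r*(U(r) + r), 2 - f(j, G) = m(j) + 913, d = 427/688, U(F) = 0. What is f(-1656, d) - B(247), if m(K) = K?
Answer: -60264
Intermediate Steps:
d = 427/688 (d = 427*(1/688) = 427/688 ≈ 0.62064)
f(j, G) = -911 - j (f(j, G) = 2 - (j + 913) = 2 - (913 + j) = 2 + (-913 - j) = -911 - j)
B(r) = r² (B(r) = r*(0 + r) = r*r = r²)
f(-1656, d) - B(247) = (-911 - 1*(-1656)) - 1*247² = (-911 + 1656) - 1*61009 = 745 - 61009 = -60264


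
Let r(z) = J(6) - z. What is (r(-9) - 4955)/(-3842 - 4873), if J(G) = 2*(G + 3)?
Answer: 704/1245 ≈ 0.56546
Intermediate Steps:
J(G) = 6 + 2*G (J(G) = 2*(3 + G) = 6 + 2*G)
r(z) = 18 - z (r(z) = (6 + 2*6) - z = (6 + 12) - z = 18 - z)
(r(-9) - 4955)/(-3842 - 4873) = ((18 - 1*(-9)) - 4955)/(-3842 - 4873) = ((18 + 9) - 4955)/(-8715) = (27 - 4955)*(-1/8715) = -4928*(-1/8715) = 704/1245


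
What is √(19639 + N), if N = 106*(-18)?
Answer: √17731 ≈ 133.16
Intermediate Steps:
N = -1908
√(19639 + N) = √(19639 - 1908) = √17731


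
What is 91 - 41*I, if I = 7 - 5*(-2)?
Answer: -606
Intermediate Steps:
I = 17 (I = 7 + 10 = 17)
91 - 41*I = 91 - 41*17 = 91 - 697 = -606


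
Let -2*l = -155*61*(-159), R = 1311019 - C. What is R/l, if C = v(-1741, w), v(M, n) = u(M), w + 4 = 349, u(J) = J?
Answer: -525104/300669 ≈ -1.7465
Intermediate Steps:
w = 345 (w = -4 + 349 = 345)
v(M, n) = M
C = -1741
R = 1312760 (R = 1311019 - 1*(-1741) = 1311019 + 1741 = 1312760)
l = -1503345/2 (l = -(-155*61)*(-159)/2 = -(-9455)*(-159)/2 = -1/2*1503345 = -1503345/2 ≈ -7.5167e+5)
R/l = 1312760/(-1503345/2) = 1312760*(-2/1503345) = -525104/300669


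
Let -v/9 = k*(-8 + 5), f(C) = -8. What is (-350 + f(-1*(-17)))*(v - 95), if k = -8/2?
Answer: 72674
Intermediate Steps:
k = -4 (k = -8*1/2 = -4)
v = -108 (v = -(-36)*(-8 + 5) = -(-36)*(-3) = -9*12 = -108)
(-350 + f(-1*(-17)))*(v - 95) = (-350 - 8)*(-108 - 95) = -358*(-203) = 72674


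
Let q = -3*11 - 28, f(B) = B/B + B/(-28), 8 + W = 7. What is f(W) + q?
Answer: -1679/28 ≈ -59.964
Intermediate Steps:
W = -1 (W = -8 + 7 = -1)
f(B) = 1 - B/28 (f(B) = 1 + B*(-1/28) = 1 - B/28)
q = -61 (q = -33 - 28 = -61)
f(W) + q = (1 - 1/28*(-1)) - 61 = (1 + 1/28) - 61 = 29/28 - 61 = -1679/28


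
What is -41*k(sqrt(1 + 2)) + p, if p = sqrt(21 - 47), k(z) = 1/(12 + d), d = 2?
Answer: -41/14 + I*sqrt(26) ≈ -2.9286 + 5.099*I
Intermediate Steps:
k(z) = 1/14 (k(z) = 1/(12 + 2) = 1/14)
p = I*sqrt(26) (p = sqrt(-26) = I*sqrt(26) ≈ 5.099*I)
-41*k(sqrt(1 + 2)) + p = -41*1/14 + I*sqrt(26) = -41/14 + I*sqrt(26)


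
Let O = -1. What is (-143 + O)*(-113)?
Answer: 16272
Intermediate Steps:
(-143 + O)*(-113) = (-143 - 1)*(-113) = -144*(-113) = 16272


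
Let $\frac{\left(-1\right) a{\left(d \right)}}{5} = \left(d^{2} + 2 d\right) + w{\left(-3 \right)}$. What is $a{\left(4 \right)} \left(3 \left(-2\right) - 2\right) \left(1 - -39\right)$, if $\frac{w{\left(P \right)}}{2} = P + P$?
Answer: $19200$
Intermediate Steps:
$w{\left(P \right)} = 4 P$ ($w{\left(P \right)} = 2 \left(P + P\right) = 2 \cdot 2 P = 4 P$)
$a{\left(d \right)} = 60 - 10 d - 5 d^{2}$ ($a{\left(d \right)} = - 5 \left(\left(d^{2} + 2 d\right) + 4 \left(-3\right)\right) = - 5 \left(\left(d^{2} + 2 d\right) - 12\right) = - 5 \left(-12 + d^{2} + 2 d\right) = 60 - 10 d - 5 d^{2}$)
$a{\left(4 \right)} \left(3 \left(-2\right) - 2\right) \left(1 - -39\right) = \left(60 - 40 - 5 \cdot 4^{2}\right) \left(3 \left(-2\right) - 2\right) \left(1 - -39\right) = \left(60 - 40 - 80\right) \left(-6 - 2\right) \left(1 + 39\right) = \left(60 - 40 - 80\right) \left(-8\right) 40 = \left(-60\right) \left(-8\right) 40 = 480 \cdot 40 = 19200$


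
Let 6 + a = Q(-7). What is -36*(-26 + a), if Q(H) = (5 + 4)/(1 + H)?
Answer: 1206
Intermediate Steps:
Q(H) = 9/(1 + H)
a = -15/2 (a = -6 + 9/(1 - 7) = -6 + 9/(-6) = -6 + 9*(-⅙) = -6 - 3/2 = -15/2 ≈ -7.5000)
-36*(-26 + a) = -36*(-26 - 15/2) = -36*(-67/2) = 1206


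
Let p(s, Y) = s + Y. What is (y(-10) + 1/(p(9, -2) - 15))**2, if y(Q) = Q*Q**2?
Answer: 64016001/64 ≈ 1.0003e+6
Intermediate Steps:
y(Q) = Q**3
p(s, Y) = Y + s
(y(-10) + 1/(p(9, -2) - 15))**2 = ((-10)**3 + 1/((-2 + 9) - 15))**2 = (-1000 + 1/(7 - 15))**2 = (-1000 + 1/(-8))**2 = (-1000 - 1/8)**2 = (-8001/8)**2 = 64016001/64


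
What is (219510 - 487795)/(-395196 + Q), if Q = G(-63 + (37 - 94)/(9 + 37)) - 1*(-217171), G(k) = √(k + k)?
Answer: 219702610775/145787343466 + 53657*I*√67965/145787343466 ≈ 1.507 + 9.5951e-5*I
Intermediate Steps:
G(k) = √2*√k (G(k) = √(2*k) = √2*√k)
Q = 217171 + I*√67965/23 (Q = √2*√(-63 + (37 - 94)/(9 + 37)) - 1*(-217171) = √2*√(-63 - 57/46) + 217171 = √2*√(-2955/46) + 217171 = √2*(I*√135930/46) + 217171 = I*√67965/23 + 217171 = 217171 + I*√67965/23 ≈ 2.1717e+5 + 11.335*I)
(219510 - 487795)/(-395196 + Q) = (219510 - 487795)/(-395196 + (217171 + I*√67965/23)) = -268285/(-178025 + I*√67965/23)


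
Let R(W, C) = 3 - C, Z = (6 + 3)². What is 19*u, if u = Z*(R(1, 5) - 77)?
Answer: -121581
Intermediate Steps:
Z = 81 (Z = 9² = 81)
u = -6399 (u = 81*((3 - 1*5) - 77) = 81*((3 - 5) - 77) = 81*(-2 - 77) = 81*(-79) = -6399)
19*u = 19*(-6399) = -121581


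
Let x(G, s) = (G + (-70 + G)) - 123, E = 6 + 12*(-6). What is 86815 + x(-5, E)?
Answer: 86612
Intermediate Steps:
E = -66 (E = 6 - 72 = -66)
x(G, s) = -193 + 2*G (x(G, s) = (-70 + 2*G) - 123 = -193 + 2*G)
86815 + x(-5, E) = 86815 + (-193 + 2*(-5)) = 86815 + (-193 - 10) = 86815 - 203 = 86612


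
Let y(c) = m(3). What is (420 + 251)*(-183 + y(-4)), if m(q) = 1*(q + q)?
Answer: -118767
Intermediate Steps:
m(q) = 2*q (m(q) = 1*(2*q) = 2*q)
y(c) = 6 (y(c) = 2*3 = 6)
(420 + 251)*(-183 + y(-4)) = (420 + 251)*(-183 + 6) = 671*(-177) = -118767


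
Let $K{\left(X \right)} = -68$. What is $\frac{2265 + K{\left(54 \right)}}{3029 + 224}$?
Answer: $\frac{2197}{3253} \approx 0.67538$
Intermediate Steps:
$\frac{2265 + K{\left(54 \right)}}{3029 + 224} = \frac{2265 - 68}{3029 + 224} = \frac{2197}{3253}$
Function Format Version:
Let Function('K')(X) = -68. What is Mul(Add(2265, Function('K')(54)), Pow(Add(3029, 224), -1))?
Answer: Rational(2197, 3253) ≈ 0.67538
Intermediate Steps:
Mul(Add(2265, Function('K')(54)), Pow(Add(3029, 224), -1)) = Mul(Add(2265, -68), Pow(Add(3029, 224), -1)) = Mul(2197, Pow(3253, -1)) = Mul(2197, Rational(1, 3253)) = Rational(2197, 3253)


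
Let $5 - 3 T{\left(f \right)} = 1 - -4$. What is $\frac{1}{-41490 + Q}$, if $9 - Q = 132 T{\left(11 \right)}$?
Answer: $- \frac{1}{41481} \approx -2.4107 \cdot 10^{-5}$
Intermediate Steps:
$T{\left(f \right)} = 0$ ($T{\left(f \right)} = \frac{5}{3} - \frac{1 - -4}{3} = \frac{5}{3} - \frac{1 + 4}{3} = \frac{5}{3} - \frac{5}{3} = 0$)
$Q = 9$ ($Q = 9 - 132 \cdot 0 = 9 - 0 = 9 + 0 = 9$)
$\frac{1}{-41490 + Q} = \frac{1}{-41490 + 9} = \frac{1}{-41481} = - \frac{1}{41481}$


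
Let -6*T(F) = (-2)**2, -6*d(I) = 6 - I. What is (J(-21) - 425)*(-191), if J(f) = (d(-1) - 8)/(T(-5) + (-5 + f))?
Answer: 2595499/32 ≈ 81109.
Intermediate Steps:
d(I) = -1 + I/6 (d(I) = -(6 - I)/6 = -1 + I/6)
T(F) = -2/3 (T(F) = -1/6*(-2)**2 = -1/6*4 = -2/3)
J(f) = -55/(6*(-17/3 + f)) (J(f) = ((-1 + (1/6)*(-1)) - 8)/(-2/3 + (-5 + f)) = ((-1 - 1/6) - 8)/(-17/3 + f) = (-7/6 - 8)/(-17/3 + f) = -55/(6*(-17/3 + f)))
(J(-21) - 425)*(-191) = (-55/(-34 + 6*(-21)) - 425)*(-191) = (-55/(-34 - 126) - 425)*(-191) = (-55/(-160) - 425)*(-191) = (-55*(-1/160) - 425)*(-191) = (11/32 - 425)*(-191) = -13589/32*(-191) = 2595499/32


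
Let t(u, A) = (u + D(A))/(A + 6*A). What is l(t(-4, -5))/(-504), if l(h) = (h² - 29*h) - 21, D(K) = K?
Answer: 11593/205800 ≈ 0.056331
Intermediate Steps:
t(u, A) = (A + u)/(7*A) (t(u, A) = (u + A)/(A + 6*A) = (A + u)/((7*A)) = (A + u)*(1/(7*A)) = (A + u)/(7*A))
l(h) = -21 + h² - 29*h
l(t(-4, -5))/(-504) = (-21 + ((⅐)*(-5 - 4)/(-5))² - 29*(-5 - 4)/(7*(-5)))/(-504) = (-21 + ((⅐)*(-⅕)*(-9))² - 29*(-1)*(-9)/(7*5))*(-1/504) = (-21 + (9/35)² - 29*9/35)*(-1/504) = (-21 + 81/1225 - 261/35)*(-1/504) = -34779/1225*(-1/504) = 11593/205800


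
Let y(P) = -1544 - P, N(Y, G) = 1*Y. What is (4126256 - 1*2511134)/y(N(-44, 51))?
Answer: -269187/250 ≈ -1076.7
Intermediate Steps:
N(Y, G) = Y
(4126256 - 1*2511134)/y(N(-44, 51)) = (4126256 - 1*2511134)/(-1544 - 1*(-44)) = (4126256 - 2511134)/(-1544 + 44) = 1615122/(-1500) = 1615122*(-1/1500) = -269187/250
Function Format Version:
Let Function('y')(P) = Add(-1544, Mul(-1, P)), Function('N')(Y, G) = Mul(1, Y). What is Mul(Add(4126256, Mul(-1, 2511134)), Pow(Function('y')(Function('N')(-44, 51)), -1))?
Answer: Rational(-269187, 250) ≈ -1076.7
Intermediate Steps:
Function('N')(Y, G) = Y
Mul(Add(4126256, Mul(-1, 2511134)), Pow(Function('y')(Function('N')(-44, 51)), -1)) = Mul(Add(4126256, Mul(-1, 2511134)), Pow(Add(-1544, Mul(-1, -44)), -1)) = Mul(Add(4126256, -2511134), Pow(Add(-1544, 44), -1)) = Mul(1615122, Pow(-1500, -1)) = Mul(1615122, Rational(-1, 1500)) = Rational(-269187, 250)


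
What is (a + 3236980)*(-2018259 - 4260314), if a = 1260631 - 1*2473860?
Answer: -12706268387323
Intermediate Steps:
a = -1213229 (a = 1260631 - 2473860 = -1213229)
(a + 3236980)*(-2018259 - 4260314) = (-1213229 + 3236980)*(-2018259 - 4260314) = 2023751*(-6278573) = -12706268387323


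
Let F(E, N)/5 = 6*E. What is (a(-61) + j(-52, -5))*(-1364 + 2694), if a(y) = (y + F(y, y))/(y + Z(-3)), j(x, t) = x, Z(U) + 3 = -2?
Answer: -1024765/33 ≈ -31054.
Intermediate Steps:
Z(U) = -5 (Z(U) = -3 - 2 = -5)
F(E, N) = 30*E (F(E, N) = 5*(6*E) = 30*E)
a(y) = 31*y/(-5 + y) (a(y) = (y + 30*y)/(y - 5) = (31*y)/(-5 + y) = 31*y/(-5 + y))
(a(-61) + j(-52, -5))*(-1364 + 2694) = (31*(-61)/(-5 - 61) - 52)*(-1364 + 2694) = (31*(-61)/(-66) - 52)*1330 = (31*(-61)*(-1/66) - 52)*1330 = (1891/66 - 52)*1330 = -1541/66*1330 = -1024765/33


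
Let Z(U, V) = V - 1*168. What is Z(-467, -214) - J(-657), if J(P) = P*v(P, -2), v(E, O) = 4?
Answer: 2246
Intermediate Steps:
Z(U, V) = -168 + V (Z(U, V) = V - 168 = -168 + V)
J(P) = 4*P (J(P) = P*4 = 4*P)
Z(-467, -214) - J(-657) = (-168 - 214) - 4*(-657) = -382 - 1*(-2628) = -382 + 2628 = 2246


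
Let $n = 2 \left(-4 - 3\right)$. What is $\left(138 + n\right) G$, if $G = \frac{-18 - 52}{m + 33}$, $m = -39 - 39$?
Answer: $\frac{1736}{9} \approx 192.89$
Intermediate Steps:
$n = -14$ ($n = 2 \left(-7\right) = -14$)
$m = -78$
$G = \frac{14}{9}$ ($G = \frac{-18 - 52}{-78 + 33} = - \frac{70}{-45} = \left(-70\right) \left(- \frac{1}{45}\right) = \frac{14}{9} \approx 1.5556$)
$\left(138 + n\right) G = \left(138 - 14\right) \frac{14}{9} = 124 \cdot \frac{14}{9} = \frac{1736}{9}$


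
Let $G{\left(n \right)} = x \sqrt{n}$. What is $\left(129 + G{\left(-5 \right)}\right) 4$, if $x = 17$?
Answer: $516 + 68 i \sqrt{5} \approx 516.0 + 152.05 i$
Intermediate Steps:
$G{\left(n \right)} = 17 \sqrt{n}$
$\left(129 + G{\left(-5 \right)}\right) 4 = \left(129 + 17 \sqrt{-5}\right) 4 = \left(129 + 17 i \sqrt{5}\right) 4 = 516 + 68 i \sqrt{5}$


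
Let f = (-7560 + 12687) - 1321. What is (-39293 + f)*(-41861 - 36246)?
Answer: 2771783109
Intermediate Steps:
f = 3806 (f = 5127 - 1321 = 3806)
(-39293 + f)*(-41861 - 36246) = (-39293 + 3806)*(-41861 - 36246) = -35487*(-78107) = 2771783109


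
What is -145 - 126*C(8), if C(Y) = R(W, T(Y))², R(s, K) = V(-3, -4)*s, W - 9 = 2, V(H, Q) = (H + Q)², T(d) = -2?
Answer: -36605791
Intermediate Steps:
W = 11 (W = 9 + 2 = 11)
R(s, K) = 49*s (R(s, K) = (-3 - 4)²*s = (-7)²*s = 49*s)
C(Y) = 290521 (C(Y) = (49*11)² = 539² = 290521)
-145 - 126*C(8) = -145 - 126*290521 = -145 - 36605646 = -36605791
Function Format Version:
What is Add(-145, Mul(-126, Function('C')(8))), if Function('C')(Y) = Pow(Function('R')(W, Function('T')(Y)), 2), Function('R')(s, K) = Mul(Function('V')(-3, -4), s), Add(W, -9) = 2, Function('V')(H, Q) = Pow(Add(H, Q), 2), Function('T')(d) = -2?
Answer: -36605791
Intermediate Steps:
W = 11 (W = Add(9, 2) = 11)
Function('R')(s, K) = Mul(49, s) (Function('R')(s, K) = Mul(Pow(Add(-3, -4), 2), s) = Mul(Pow(-7, 2), s) = Mul(49, s))
Function('C')(Y) = 290521 (Function('C')(Y) = Pow(Mul(49, 11), 2) = Pow(539, 2) = 290521)
Add(-145, Mul(-126, Function('C')(8))) = Add(-145, Mul(-126, 290521)) = Add(-145, -36605646) = -36605791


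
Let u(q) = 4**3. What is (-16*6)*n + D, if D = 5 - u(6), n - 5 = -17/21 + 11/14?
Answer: -3757/7 ≈ -536.71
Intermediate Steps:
u(q) = 64
n = 209/42 (n = 5 + (-17/21 + 11/14) = 5 - 1/42 = 209/42 ≈ 4.9762)
D = -59 (D = 5 - 1*64 = 5 - 64 = -59)
(-16*6)*n + D = -16*6*(209/42) - 59 = -96*209/42 - 59 = -3344/7 - 59 = -3757/7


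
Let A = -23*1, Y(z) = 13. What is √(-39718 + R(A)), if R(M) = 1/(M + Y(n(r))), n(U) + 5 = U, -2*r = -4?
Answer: I*√3971810/10 ≈ 199.29*I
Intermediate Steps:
r = 2 (r = -½*(-4) = 2)
n(U) = -5 + U
A = -23
R(M) = 1/(13 + M) (R(M) = 1/(M + 13) = 1/(13 + M))
√(-39718 + R(A)) = √(-39718 + 1/(13 - 23)) = √(-39718 + 1/(-10)) = √(-39718 - ⅒) = √(-397181/10) = I*√3971810/10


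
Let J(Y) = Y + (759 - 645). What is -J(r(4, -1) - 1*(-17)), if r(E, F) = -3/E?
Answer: -521/4 ≈ -130.25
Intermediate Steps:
J(Y) = 114 + Y (J(Y) = Y + 114 = 114 + Y)
-J(r(4, -1) - 1*(-17)) = -(114 + (-3/4 - 1*(-17))) = -(114 + (-3*1/4 + 17)) = -(114 + (-3/4 + 17)) = -(114 + 65/4) = -1*521/4 = -521/4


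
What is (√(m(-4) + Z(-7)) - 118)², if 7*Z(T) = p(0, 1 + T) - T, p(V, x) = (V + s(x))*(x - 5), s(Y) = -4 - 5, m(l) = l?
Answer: (826 - √546)²/49 ≈ 13147.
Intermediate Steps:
s(Y) = -9
p(V, x) = (-9 + V)*(-5 + x) (p(V, x) = (V - 9)*(x - 5) = (-9 + V)*(-5 + x))
Z(T) = 36/7 - 10*T/7 (Z(T) = ((45 - 9*(1 + T) - 5*0 + 0*(1 + T)) - T)/7 = ((45 + (-9 - 9*T) + 0 + 0) - T)/7 = ((36 - 9*T) - T)/7 = (36 - 10*T)/7 = 36/7 - 10*T/7)
(√(m(-4) + Z(-7)) - 118)² = (√(-4 + (36/7 - 10/7*(-7))) - 118)² = (√(-4 + (36/7 + 10)) - 118)² = (√(-4 + 106/7) - 118)² = (√(78/7) - 118)² = (√546/7 - 118)² = (-118 + √546/7)²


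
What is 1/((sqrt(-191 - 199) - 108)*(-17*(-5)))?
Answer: -18/170765 - I*sqrt(390)/1024590 ≈ -0.00010541 - 1.9274e-5*I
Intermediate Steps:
1/((sqrt(-191 - 199) - 108)*(-17*(-5))) = 1/((sqrt(-390) - 108)*85) = 1/((I*sqrt(390) - 108)*85) = 1/((-108 + I*sqrt(390))*85) = 1/(-9180 + 85*I*sqrt(390))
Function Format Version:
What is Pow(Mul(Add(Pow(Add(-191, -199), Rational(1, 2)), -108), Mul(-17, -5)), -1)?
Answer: Add(Rational(-18, 170765), Mul(Rational(-1, 1024590), I, Pow(390, Rational(1, 2)))) ≈ Add(-0.00010541, Mul(-1.9274e-5, I))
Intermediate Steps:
Pow(Mul(Add(Pow(Add(-191, -199), Rational(1, 2)), -108), Mul(-17, -5)), -1) = Pow(Mul(Add(Pow(-390, Rational(1, 2)), -108), 85), -1) = Pow(Mul(Add(Mul(I, Pow(390, Rational(1, 2))), -108), 85), -1) = Pow(Mul(Add(-108, Mul(I, Pow(390, Rational(1, 2)))), 85), -1) = Pow(Add(-9180, Mul(85, I, Pow(390, Rational(1, 2)))), -1)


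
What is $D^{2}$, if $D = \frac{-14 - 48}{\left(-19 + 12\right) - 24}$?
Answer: $4$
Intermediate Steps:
$D = 2$ ($D = - \frac{62}{-7 - 24} = - \frac{62}{-31} = \left(-62\right) \left(- \frac{1}{31}\right) = 2$)
$D^{2} = 2^{2} = 4$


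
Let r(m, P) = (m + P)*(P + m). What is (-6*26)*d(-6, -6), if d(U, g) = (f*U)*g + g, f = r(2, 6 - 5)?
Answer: -49608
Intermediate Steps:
r(m, P) = (P + m)² (r(m, P) = (P + m)*(P + m) = (P + m)²)
f = 9 (f = ((6 - 5) + 2)² = (1 + 2)² = 3² = 9)
d(U, g) = g + 9*U*g (d(U, g) = (9*U)*g + g = 9*U*g + g = g + 9*U*g)
(-6*26)*d(-6, -6) = (-6*26)*(-6*(1 + 9*(-6))) = -(-936)*(1 - 54) = -(-936)*(-53) = -156*318 = -49608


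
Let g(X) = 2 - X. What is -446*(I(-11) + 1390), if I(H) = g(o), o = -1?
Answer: -621278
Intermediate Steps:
I(H) = 3 (I(H) = 2 - 1*(-1) = 2 + 1 = 3)
-446*(I(-11) + 1390) = -446*(3 + 1390) = -446*1393 = -621278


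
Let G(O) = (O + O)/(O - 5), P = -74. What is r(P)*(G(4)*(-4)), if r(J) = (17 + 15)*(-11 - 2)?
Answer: -13312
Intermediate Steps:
G(O) = 2*O/(-5 + O) (G(O) = (2*O)/(-5 + O) = 2*O/(-5 + O))
r(J) = -416 (r(J) = 32*(-13) = -416)
r(P)*(G(4)*(-4)) = -416*2*4/(-5 + 4)*(-4) = -416*2*4/(-1)*(-4) = -416*2*4*(-1)*(-4) = -(-3328)*(-4) = -416*32 = -13312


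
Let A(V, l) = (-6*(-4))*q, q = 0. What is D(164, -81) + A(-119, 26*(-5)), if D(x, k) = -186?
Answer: -186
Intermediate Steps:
A(V, l) = 0 (A(V, l) = -6*(-4)*0 = 24*0 = 0)
D(164, -81) + A(-119, 26*(-5)) = -186 + 0 = -186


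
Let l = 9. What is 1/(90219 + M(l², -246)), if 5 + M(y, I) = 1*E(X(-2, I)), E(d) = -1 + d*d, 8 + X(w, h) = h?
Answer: 1/154729 ≈ 6.4629e-6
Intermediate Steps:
X(w, h) = -8 + h
E(d) = -1 + d²
M(y, I) = -6 + (-8 + I)² (M(y, I) = -5 + 1*(-1 + (-8 + I)²) = -5 + (-1 + (-8 + I)²) = -6 + (-8 + I)²)
1/(90219 + M(l², -246)) = 1/(90219 + (-6 + (-8 - 246)²)) = 1/(90219 + (-6 + (-254)²)) = 1/(90219 + (-6 + 64516)) = 1/(90219 + 64510) = 1/154729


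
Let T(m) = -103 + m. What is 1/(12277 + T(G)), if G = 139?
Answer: 1/12313 ≈ 8.1215e-5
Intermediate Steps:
1/(12277 + T(G)) = 1/(12277 + (-103 + 139)) = 1/(12277 + 36) = 1/12313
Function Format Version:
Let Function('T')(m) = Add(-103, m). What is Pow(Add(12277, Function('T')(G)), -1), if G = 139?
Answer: Rational(1, 12313) ≈ 8.1215e-5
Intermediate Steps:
Pow(Add(12277, Function('T')(G)), -1) = Pow(Add(12277, Add(-103, 139)), -1) = Pow(Add(12277, 36), -1) = Pow(12313, -1) = Rational(1, 12313)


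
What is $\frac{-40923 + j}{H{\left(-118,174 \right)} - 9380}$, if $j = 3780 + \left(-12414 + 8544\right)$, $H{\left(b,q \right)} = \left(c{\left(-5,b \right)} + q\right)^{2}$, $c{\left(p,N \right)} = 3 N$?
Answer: $- \frac{41013}{23020} \approx -1.7816$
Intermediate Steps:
$H{\left(b,q \right)} = \left(q + 3 b\right)^{2}$ ($H{\left(b,q \right)} = \left(3 b + q\right)^{2} = \left(q + 3 b\right)^{2}$)
$j = -90$ ($j = 3780 - 3870 = -90$)
$\frac{-40923 + j}{H{\left(-118,174 \right)} - 9380} = \frac{-40923 - 90}{\left(174 + 3 \left(-118\right)\right)^{2} - 9380} = - \frac{41013}{\left(174 - 354\right)^{2} - 9380} = - \frac{41013}{\left(-180\right)^{2} - 9380} = - \frac{41013}{32400 - 9380} = - \frac{41013}{23020}$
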